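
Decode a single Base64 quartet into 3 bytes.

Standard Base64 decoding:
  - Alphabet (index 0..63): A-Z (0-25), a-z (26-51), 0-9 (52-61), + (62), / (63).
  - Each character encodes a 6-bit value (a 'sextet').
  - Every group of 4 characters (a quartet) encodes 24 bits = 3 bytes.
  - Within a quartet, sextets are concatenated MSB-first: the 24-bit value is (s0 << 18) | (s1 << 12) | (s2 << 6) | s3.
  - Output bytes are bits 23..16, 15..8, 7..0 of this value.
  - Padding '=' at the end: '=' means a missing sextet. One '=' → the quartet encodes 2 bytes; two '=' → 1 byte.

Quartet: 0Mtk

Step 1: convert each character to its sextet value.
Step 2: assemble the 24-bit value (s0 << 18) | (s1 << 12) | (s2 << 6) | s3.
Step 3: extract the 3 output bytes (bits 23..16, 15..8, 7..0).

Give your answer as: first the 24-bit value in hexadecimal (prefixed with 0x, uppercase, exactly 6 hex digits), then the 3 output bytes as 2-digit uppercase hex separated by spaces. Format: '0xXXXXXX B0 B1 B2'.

Sextets: 0=52, M=12, t=45, k=36
24-bit: (52<<18) | (12<<12) | (45<<6) | 36
      = 0xD00000 | 0x00C000 | 0x000B40 | 0x000024
      = 0xD0CB64
Bytes: (v>>16)&0xFF=D0, (v>>8)&0xFF=CB, v&0xFF=64

Answer: 0xD0CB64 D0 CB 64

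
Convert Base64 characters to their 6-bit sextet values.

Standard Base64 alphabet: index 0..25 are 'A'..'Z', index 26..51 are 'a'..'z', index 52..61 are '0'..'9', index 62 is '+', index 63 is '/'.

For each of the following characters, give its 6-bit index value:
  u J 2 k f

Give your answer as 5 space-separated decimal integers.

'u': a..z range, 26 + ord('u') − ord('a') = 46
'J': A..Z range, ord('J') − ord('A') = 9
'2': 0..9 range, 52 + ord('2') − ord('0') = 54
'k': a..z range, 26 + ord('k') − ord('a') = 36
'f': a..z range, 26 + ord('f') − ord('a') = 31

Answer: 46 9 54 36 31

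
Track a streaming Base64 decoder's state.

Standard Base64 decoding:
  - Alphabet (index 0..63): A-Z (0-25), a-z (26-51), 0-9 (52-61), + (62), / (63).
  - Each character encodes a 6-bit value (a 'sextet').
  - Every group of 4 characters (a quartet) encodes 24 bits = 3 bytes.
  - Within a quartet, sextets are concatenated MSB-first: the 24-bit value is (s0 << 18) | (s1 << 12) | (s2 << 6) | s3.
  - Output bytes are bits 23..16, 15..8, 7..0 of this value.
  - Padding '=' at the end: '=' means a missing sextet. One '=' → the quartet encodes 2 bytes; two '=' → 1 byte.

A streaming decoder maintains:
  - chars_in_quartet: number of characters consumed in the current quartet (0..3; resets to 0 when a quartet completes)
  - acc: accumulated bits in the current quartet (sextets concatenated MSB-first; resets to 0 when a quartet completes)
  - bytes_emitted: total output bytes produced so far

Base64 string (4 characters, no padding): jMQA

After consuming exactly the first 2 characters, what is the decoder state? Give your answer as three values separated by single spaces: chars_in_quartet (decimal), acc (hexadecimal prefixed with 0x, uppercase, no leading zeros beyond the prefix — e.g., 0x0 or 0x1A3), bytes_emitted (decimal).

After char 0 ('j'=35): chars_in_quartet=1 acc=0x23 bytes_emitted=0
After char 1 ('M'=12): chars_in_quartet=2 acc=0x8CC bytes_emitted=0

Answer: 2 0x8CC 0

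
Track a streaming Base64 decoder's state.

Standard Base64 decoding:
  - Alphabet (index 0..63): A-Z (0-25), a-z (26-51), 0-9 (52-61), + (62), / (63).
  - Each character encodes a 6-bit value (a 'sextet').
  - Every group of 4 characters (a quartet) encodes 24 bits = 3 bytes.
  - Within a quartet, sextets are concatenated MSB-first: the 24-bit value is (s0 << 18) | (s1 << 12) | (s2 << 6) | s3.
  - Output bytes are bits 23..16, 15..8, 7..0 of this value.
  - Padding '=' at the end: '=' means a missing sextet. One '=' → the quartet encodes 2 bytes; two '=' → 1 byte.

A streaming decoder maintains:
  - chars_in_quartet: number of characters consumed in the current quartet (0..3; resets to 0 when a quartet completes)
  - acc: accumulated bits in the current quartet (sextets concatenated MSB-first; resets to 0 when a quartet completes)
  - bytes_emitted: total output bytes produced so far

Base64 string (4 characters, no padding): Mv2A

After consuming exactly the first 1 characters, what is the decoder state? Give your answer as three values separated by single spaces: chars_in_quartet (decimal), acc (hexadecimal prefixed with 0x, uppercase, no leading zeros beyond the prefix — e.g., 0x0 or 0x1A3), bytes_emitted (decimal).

After char 0 ('M'=12): chars_in_quartet=1 acc=0xC bytes_emitted=0

Answer: 1 0xC 0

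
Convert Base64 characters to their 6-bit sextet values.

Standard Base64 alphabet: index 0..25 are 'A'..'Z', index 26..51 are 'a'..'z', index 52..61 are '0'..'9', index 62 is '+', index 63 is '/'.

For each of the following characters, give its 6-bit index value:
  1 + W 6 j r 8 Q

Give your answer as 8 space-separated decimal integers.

Answer: 53 62 22 58 35 43 60 16

Derivation:
'1': 0..9 range, 52 + ord('1') − ord('0') = 53
'+': index 62
'W': A..Z range, ord('W') − ord('A') = 22
'6': 0..9 range, 52 + ord('6') − ord('0') = 58
'j': a..z range, 26 + ord('j') − ord('a') = 35
'r': a..z range, 26 + ord('r') − ord('a') = 43
'8': 0..9 range, 52 + ord('8') − ord('0') = 60
'Q': A..Z range, ord('Q') − ord('A') = 16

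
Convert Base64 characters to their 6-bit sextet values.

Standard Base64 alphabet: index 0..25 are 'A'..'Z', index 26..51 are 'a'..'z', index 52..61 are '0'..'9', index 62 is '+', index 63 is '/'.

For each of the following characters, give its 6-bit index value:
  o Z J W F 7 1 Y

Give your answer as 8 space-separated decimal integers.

Answer: 40 25 9 22 5 59 53 24

Derivation:
'o': a..z range, 26 + ord('o') − ord('a') = 40
'Z': A..Z range, ord('Z') − ord('A') = 25
'J': A..Z range, ord('J') − ord('A') = 9
'W': A..Z range, ord('W') − ord('A') = 22
'F': A..Z range, ord('F') − ord('A') = 5
'7': 0..9 range, 52 + ord('7') − ord('0') = 59
'1': 0..9 range, 52 + ord('1') − ord('0') = 53
'Y': A..Z range, ord('Y') − ord('A') = 24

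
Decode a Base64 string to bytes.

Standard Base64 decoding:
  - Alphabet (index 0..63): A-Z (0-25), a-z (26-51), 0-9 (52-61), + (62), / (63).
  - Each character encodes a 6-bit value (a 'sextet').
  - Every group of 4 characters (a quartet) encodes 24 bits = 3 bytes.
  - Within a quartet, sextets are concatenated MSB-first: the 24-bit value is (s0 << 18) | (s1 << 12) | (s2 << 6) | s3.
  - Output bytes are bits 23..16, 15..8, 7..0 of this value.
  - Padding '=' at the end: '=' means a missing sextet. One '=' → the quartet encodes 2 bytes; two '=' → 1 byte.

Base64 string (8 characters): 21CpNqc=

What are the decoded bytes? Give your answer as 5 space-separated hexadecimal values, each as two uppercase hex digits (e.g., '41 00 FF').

After char 0 ('2'=54): chars_in_quartet=1 acc=0x36 bytes_emitted=0
After char 1 ('1'=53): chars_in_quartet=2 acc=0xDB5 bytes_emitted=0
After char 2 ('C'=2): chars_in_quartet=3 acc=0x36D42 bytes_emitted=0
After char 3 ('p'=41): chars_in_quartet=4 acc=0xDB50A9 -> emit DB 50 A9, reset; bytes_emitted=3
After char 4 ('N'=13): chars_in_quartet=1 acc=0xD bytes_emitted=3
After char 5 ('q'=42): chars_in_quartet=2 acc=0x36A bytes_emitted=3
After char 6 ('c'=28): chars_in_quartet=3 acc=0xDA9C bytes_emitted=3
Padding '=': partial quartet acc=0xDA9C -> emit 36 A7; bytes_emitted=5

Answer: DB 50 A9 36 A7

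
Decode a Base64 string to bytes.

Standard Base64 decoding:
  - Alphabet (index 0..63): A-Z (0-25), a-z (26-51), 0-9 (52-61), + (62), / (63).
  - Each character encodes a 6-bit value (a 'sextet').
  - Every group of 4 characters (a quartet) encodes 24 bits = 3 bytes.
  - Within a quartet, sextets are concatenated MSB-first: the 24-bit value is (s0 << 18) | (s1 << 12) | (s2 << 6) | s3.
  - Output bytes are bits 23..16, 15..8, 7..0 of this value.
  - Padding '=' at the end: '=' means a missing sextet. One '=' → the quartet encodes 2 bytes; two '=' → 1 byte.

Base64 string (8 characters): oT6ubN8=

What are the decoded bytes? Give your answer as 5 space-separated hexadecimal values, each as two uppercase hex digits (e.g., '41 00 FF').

After char 0 ('o'=40): chars_in_quartet=1 acc=0x28 bytes_emitted=0
After char 1 ('T'=19): chars_in_quartet=2 acc=0xA13 bytes_emitted=0
After char 2 ('6'=58): chars_in_quartet=3 acc=0x284FA bytes_emitted=0
After char 3 ('u'=46): chars_in_quartet=4 acc=0xA13EAE -> emit A1 3E AE, reset; bytes_emitted=3
After char 4 ('b'=27): chars_in_quartet=1 acc=0x1B bytes_emitted=3
After char 5 ('N'=13): chars_in_quartet=2 acc=0x6CD bytes_emitted=3
After char 6 ('8'=60): chars_in_quartet=3 acc=0x1B37C bytes_emitted=3
Padding '=': partial quartet acc=0x1B37C -> emit 6C DF; bytes_emitted=5

Answer: A1 3E AE 6C DF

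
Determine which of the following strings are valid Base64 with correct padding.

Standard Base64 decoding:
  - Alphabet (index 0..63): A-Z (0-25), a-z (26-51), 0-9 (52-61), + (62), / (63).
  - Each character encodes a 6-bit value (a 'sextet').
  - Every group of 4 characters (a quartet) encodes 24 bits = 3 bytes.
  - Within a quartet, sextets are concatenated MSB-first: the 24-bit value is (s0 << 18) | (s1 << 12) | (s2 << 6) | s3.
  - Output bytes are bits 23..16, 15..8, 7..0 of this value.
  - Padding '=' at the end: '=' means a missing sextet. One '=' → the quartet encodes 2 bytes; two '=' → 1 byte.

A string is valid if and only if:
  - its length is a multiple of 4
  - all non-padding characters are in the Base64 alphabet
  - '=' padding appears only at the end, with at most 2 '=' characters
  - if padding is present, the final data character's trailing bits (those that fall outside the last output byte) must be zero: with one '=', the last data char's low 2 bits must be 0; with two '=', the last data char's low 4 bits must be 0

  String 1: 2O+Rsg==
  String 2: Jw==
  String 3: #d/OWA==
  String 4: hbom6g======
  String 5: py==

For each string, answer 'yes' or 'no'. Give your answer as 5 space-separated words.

String 1: '2O+Rsg==' → valid
String 2: 'Jw==' → valid
String 3: '#d/OWA==' → invalid (bad char(s): ['#'])
String 4: 'hbom6g======' → invalid (6 pad chars (max 2))
String 5: 'py==' → invalid (bad trailing bits)

Answer: yes yes no no no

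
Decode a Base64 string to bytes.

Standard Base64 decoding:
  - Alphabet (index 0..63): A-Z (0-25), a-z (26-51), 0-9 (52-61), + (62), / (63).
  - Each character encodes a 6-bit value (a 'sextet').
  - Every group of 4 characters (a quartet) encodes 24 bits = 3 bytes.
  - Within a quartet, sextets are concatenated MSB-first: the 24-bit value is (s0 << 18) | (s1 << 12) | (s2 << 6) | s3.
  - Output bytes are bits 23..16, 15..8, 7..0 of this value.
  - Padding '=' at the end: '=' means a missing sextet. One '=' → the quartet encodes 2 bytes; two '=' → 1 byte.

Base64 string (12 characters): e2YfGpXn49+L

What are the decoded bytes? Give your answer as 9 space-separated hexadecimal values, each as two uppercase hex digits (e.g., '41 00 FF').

Answer: 7B 66 1F 1A 95 E7 E3 DF 8B

Derivation:
After char 0 ('e'=30): chars_in_quartet=1 acc=0x1E bytes_emitted=0
After char 1 ('2'=54): chars_in_quartet=2 acc=0x7B6 bytes_emitted=0
After char 2 ('Y'=24): chars_in_quartet=3 acc=0x1ED98 bytes_emitted=0
After char 3 ('f'=31): chars_in_quartet=4 acc=0x7B661F -> emit 7B 66 1F, reset; bytes_emitted=3
After char 4 ('G'=6): chars_in_quartet=1 acc=0x6 bytes_emitted=3
After char 5 ('p'=41): chars_in_quartet=2 acc=0x1A9 bytes_emitted=3
After char 6 ('X'=23): chars_in_quartet=3 acc=0x6A57 bytes_emitted=3
After char 7 ('n'=39): chars_in_quartet=4 acc=0x1A95E7 -> emit 1A 95 E7, reset; bytes_emitted=6
After char 8 ('4'=56): chars_in_quartet=1 acc=0x38 bytes_emitted=6
After char 9 ('9'=61): chars_in_quartet=2 acc=0xE3D bytes_emitted=6
After char 10 ('+'=62): chars_in_quartet=3 acc=0x38F7E bytes_emitted=6
After char 11 ('L'=11): chars_in_quartet=4 acc=0xE3DF8B -> emit E3 DF 8B, reset; bytes_emitted=9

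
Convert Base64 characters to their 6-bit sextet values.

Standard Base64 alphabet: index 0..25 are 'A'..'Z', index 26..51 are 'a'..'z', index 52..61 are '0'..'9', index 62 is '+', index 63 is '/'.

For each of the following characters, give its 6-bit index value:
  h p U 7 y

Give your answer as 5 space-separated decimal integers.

'h': a..z range, 26 + ord('h') − ord('a') = 33
'p': a..z range, 26 + ord('p') − ord('a') = 41
'U': A..Z range, ord('U') − ord('A') = 20
'7': 0..9 range, 52 + ord('7') − ord('0') = 59
'y': a..z range, 26 + ord('y') − ord('a') = 50

Answer: 33 41 20 59 50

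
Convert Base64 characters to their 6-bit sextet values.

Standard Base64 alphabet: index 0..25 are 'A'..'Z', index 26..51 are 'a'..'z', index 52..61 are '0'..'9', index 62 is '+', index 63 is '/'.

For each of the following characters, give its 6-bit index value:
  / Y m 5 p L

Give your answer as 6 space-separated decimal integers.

Answer: 63 24 38 57 41 11

Derivation:
'/': index 63
'Y': A..Z range, ord('Y') − ord('A') = 24
'm': a..z range, 26 + ord('m') − ord('a') = 38
'5': 0..9 range, 52 + ord('5') − ord('0') = 57
'p': a..z range, 26 + ord('p') − ord('a') = 41
'L': A..Z range, ord('L') − ord('A') = 11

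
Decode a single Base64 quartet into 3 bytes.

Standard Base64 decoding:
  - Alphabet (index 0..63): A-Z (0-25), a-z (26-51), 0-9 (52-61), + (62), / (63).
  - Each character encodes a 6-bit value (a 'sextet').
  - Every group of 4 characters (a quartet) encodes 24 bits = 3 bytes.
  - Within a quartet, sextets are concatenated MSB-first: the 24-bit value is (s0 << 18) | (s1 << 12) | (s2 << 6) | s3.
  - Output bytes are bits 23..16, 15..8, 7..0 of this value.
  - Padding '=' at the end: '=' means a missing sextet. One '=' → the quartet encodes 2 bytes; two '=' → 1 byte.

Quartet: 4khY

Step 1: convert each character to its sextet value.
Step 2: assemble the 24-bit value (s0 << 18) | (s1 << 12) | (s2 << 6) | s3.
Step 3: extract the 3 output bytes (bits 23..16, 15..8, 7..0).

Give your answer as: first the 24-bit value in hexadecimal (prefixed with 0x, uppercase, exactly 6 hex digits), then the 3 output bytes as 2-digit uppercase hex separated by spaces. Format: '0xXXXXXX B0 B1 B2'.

Sextets: 4=56, k=36, h=33, Y=24
24-bit: (56<<18) | (36<<12) | (33<<6) | 24
      = 0xE00000 | 0x024000 | 0x000840 | 0x000018
      = 0xE24858
Bytes: (v>>16)&0xFF=E2, (v>>8)&0xFF=48, v&0xFF=58

Answer: 0xE24858 E2 48 58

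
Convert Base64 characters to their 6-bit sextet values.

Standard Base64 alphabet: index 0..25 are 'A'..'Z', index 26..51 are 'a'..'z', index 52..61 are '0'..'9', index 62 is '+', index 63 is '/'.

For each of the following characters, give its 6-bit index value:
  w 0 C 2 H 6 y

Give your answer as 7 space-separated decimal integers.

Answer: 48 52 2 54 7 58 50

Derivation:
'w': a..z range, 26 + ord('w') − ord('a') = 48
'0': 0..9 range, 52 + ord('0') − ord('0') = 52
'C': A..Z range, ord('C') − ord('A') = 2
'2': 0..9 range, 52 + ord('2') − ord('0') = 54
'H': A..Z range, ord('H') − ord('A') = 7
'6': 0..9 range, 52 + ord('6') − ord('0') = 58
'y': a..z range, 26 + ord('y') − ord('a') = 50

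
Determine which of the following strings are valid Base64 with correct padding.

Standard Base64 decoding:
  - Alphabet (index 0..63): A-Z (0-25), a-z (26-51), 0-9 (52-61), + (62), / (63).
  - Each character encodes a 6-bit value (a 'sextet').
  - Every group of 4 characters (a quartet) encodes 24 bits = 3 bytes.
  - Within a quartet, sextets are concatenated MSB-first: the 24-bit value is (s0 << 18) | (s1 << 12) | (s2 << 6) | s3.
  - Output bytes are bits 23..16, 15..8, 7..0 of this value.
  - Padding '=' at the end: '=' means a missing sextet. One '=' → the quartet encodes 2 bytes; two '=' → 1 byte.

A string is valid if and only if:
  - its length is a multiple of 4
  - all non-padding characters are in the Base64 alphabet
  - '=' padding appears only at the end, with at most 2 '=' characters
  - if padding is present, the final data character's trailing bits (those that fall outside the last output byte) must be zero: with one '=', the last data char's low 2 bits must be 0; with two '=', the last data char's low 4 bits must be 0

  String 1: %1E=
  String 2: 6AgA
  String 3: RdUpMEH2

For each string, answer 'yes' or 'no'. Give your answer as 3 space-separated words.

Answer: no yes yes

Derivation:
String 1: '%1E=' → invalid (bad char(s): ['%'])
String 2: '6AgA' → valid
String 3: 'RdUpMEH2' → valid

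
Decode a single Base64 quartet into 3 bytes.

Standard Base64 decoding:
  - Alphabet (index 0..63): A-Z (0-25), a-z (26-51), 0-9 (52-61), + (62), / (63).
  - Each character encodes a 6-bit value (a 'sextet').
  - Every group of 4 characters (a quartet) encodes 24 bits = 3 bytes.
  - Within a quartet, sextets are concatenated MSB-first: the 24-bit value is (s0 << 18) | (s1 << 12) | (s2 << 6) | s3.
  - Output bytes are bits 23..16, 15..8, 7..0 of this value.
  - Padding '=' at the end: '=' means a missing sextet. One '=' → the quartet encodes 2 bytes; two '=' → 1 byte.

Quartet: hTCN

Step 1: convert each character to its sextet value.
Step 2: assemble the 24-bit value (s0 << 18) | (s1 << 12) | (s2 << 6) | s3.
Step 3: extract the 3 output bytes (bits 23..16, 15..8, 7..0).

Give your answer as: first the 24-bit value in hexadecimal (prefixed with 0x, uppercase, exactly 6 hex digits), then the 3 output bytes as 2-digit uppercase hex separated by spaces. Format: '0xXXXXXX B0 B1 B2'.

Sextets: h=33, T=19, C=2, N=13
24-bit: (33<<18) | (19<<12) | (2<<6) | 13
      = 0x840000 | 0x013000 | 0x000080 | 0x00000D
      = 0x85308D
Bytes: (v>>16)&0xFF=85, (v>>8)&0xFF=30, v&0xFF=8D

Answer: 0x85308D 85 30 8D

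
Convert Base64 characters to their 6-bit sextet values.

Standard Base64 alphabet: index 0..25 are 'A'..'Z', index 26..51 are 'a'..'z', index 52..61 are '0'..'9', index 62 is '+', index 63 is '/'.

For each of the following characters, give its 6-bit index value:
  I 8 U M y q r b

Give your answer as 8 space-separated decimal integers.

Answer: 8 60 20 12 50 42 43 27

Derivation:
'I': A..Z range, ord('I') − ord('A') = 8
'8': 0..9 range, 52 + ord('8') − ord('0') = 60
'U': A..Z range, ord('U') − ord('A') = 20
'M': A..Z range, ord('M') − ord('A') = 12
'y': a..z range, 26 + ord('y') − ord('a') = 50
'q': a..z range, 26 + ord('q') − ord('a') = 42
'r': a..z range, 26 + ord('r') − ord('a') = 43
'b': a..z range, 26 + ord('b') − ord('a') = 27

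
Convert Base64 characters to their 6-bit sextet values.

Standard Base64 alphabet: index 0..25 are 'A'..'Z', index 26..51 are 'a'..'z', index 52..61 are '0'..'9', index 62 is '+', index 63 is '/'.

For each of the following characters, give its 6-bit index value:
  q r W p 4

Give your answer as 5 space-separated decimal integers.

Answer: 42 43 22 41 56

Derivation:
'q': a..z range, 26 + ord('q') − ord('a') = 42
'r': a..z range, 26 + ord('r') − ord('a') = 43
'W': A..Z range, ord('W') − ord('A') = 22
'p': a..z range, 26 + ord('p') − ord('a') = 41
'4': 0..9 range, 52 + ord('4') − ord('0') = 56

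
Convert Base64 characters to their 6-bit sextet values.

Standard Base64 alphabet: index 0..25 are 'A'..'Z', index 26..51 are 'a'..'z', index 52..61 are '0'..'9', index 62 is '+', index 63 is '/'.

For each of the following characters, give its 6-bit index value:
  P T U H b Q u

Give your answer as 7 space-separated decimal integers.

Answer: 15 19 20 7 27 16 46

Derivation:
'P': A..Z range, ord('P') − ord('A') = 15
'T': A..Z range, ord('T') − ord('A') = 19
'U': A..Z range, ord('U') − ord('A') = 20
'H': A..Z range, ord('H') − ord('A') = 7
'b': a..z range, 26 + ord('b') − ord('a') = 27
'Q': A..Z range, ord('Q') − ord('A') = 16
'u': a..z range, 26 + ord('u') − ord('a') = 46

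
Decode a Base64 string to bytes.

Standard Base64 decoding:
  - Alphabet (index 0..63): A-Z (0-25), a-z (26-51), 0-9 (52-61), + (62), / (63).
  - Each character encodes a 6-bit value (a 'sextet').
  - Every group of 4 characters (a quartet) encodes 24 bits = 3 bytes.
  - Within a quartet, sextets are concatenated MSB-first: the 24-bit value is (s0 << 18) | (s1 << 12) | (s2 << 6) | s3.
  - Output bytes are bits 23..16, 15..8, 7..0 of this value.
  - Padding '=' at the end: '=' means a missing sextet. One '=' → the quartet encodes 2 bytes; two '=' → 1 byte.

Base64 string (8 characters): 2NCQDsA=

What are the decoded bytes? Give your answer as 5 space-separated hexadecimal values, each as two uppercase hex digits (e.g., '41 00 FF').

After char 0 ('2'=54): chars_in_quartet=1 acc=0x36 bytes_emitted=0
After char 1 ('N'=13): chars_in_quartet=2 acc=0xD8D bytes_emitted=0
After char 2 ('C'=2): chars_in_quartet=3 acc=0x36342 bytes_emitted=0
After char 3 ('Q'=16): chars_in_quartet=4 acc=0xD8D090 -> emit D8 D0 90, reset; bytes_emitted=3
After char 4 ('D'=3): chars_in_quartet=1 acc=0x3 bytes_emitted=3
After char 5 ('s'=44): chars_in_quartet=2 acc=0xEC bytes_emitted=3
After char 6 ('A'=0): chars_in_quartet=3 acc=0x3B00 bytes_emitted=3
Padding '=': partial quartet acc=0x3B00 -> emit 0E C0; bytes_emitted=5

Answer: D8 D0 90 0E C0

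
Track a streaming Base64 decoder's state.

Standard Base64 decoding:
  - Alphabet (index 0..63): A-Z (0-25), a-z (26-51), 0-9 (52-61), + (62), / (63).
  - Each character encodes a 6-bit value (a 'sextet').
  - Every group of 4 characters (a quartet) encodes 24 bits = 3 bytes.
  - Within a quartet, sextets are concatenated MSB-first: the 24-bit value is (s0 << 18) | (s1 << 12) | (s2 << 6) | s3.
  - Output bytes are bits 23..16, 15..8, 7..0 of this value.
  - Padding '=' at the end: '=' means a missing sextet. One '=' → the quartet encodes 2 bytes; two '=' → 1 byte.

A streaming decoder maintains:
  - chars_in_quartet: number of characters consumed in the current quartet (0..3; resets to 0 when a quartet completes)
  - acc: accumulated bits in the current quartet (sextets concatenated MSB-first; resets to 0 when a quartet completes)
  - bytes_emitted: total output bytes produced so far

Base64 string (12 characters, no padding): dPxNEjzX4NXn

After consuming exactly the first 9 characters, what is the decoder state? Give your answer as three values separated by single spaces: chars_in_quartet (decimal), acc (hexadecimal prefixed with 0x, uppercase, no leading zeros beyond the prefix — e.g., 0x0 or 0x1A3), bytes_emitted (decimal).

After char 0 ('d'=29): chars_in_quartet=1 acc=0x1D bytes_emitted=0
After char 1 ('P'=15): chars_in_quartet=2 acc=0x74F bytes_emitted=0
After char 2 ('x'=49): chars_in_quartet=3 acc=0x1D3F1 bytes_emitted=0
After char 3 ('N'=13): chars_in_quartet=4 acc=0x74FC4D -> emit 74 FC 4D, reset; bytes_emitted=3
After char 4 ('E'=4): chars_in_quartet=1 acc=0x4 bytes_emitted=3
After char 5 ('j'=35): chars_in_quartet=2 acc=0x123 bytes_emitted=3
After char 6 ('z'=51): chars_in_quartet=3 acc=0x48F3 bytes_emitted=3
After char 7 ('X'=23): chars_in_quartet=4 acc=0x123CD7 -> emit 12 3C D7, reset; bytes_emitted=6
After char 8 ('4'=56): chars_in_quartet=1 acc=0x38 bytes_emitted=6

Answer: 1 0x38 6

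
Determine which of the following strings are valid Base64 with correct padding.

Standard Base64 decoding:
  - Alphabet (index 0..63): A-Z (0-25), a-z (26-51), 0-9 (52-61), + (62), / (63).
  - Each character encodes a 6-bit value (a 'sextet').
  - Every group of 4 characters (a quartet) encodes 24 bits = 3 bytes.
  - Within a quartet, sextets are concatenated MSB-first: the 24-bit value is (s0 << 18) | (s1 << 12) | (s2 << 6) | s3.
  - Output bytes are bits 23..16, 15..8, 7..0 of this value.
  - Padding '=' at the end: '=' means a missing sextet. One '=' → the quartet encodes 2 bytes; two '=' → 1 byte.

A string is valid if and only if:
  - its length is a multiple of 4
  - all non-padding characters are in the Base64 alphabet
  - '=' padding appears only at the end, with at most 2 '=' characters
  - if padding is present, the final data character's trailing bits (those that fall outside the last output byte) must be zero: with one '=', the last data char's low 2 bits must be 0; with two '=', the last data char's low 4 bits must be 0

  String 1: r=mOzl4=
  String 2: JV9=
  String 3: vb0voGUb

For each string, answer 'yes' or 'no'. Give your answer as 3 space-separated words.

String 1: 'r=mOzl4=' → invalid (bad char(s): ['=']; '=' in middle)
String 2: 'JV9=' → invalid (bad trailing bits)
String 3: 'vb0voGUb' → valid

Answer: no no yes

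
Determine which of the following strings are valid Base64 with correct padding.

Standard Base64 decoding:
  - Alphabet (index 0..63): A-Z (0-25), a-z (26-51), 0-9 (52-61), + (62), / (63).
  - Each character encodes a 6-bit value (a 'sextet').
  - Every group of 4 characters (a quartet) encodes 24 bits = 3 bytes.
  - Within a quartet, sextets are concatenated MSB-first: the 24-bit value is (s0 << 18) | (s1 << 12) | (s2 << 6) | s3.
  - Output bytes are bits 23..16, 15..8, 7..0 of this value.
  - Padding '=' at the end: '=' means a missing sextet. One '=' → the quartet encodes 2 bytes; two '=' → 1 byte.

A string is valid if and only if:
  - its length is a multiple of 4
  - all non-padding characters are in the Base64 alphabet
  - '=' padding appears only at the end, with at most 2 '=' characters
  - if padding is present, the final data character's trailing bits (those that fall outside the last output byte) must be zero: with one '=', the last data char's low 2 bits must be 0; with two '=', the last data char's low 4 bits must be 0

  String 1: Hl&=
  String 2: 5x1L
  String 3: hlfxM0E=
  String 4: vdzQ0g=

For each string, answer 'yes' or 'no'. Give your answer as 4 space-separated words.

Answer: no yes yes no

Derivation:
String 1: 'Hl&=' → invalid (bad char(s): ['&'])
String 2: '5x1L' → valid
String 3: 'hlfxM0E=' → valid
String 4: 'vdzQ0g=' → invalid (len=7 not mult of 4)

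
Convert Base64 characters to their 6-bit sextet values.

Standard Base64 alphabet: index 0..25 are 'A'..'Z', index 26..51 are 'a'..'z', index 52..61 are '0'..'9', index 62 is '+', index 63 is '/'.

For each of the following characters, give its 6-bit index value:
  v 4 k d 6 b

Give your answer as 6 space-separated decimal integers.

'v': a..z range, 26 + ord('v') − ord('a') = 47
'4': 0..9 range, 52 + ord('4') − ord('0') = 56
'k': a..z range, 26 + ord('k') − ord('a') = 36
'd': a..z range, 26 + ord('d') − ord('a') = 29
'6': 0..9 range, 52 + ord('6') − ord('0') = 58
'b': a..z range, 26 + ord('b') − ord('a') = 27

Answer: 47 56 36 29 58 27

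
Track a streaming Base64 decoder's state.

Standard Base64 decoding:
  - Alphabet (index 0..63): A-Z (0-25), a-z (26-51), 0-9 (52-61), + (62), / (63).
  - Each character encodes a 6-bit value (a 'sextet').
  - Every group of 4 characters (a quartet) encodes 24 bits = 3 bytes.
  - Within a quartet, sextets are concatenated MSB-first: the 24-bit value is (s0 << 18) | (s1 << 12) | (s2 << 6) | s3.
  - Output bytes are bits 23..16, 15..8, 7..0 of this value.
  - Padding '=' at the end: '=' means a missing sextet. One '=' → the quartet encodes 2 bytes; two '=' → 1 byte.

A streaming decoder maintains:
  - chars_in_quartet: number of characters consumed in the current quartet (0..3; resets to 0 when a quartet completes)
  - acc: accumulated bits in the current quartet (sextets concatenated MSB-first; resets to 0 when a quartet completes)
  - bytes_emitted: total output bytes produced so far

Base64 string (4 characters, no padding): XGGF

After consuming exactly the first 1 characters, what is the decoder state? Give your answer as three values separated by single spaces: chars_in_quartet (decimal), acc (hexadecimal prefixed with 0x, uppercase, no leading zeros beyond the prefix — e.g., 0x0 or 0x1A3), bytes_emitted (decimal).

Answer: 1 0x17 0

Derivation:
After char 0 ('X'=23): chars_in_quartet=1 acc=0x17 bytes_emitted=0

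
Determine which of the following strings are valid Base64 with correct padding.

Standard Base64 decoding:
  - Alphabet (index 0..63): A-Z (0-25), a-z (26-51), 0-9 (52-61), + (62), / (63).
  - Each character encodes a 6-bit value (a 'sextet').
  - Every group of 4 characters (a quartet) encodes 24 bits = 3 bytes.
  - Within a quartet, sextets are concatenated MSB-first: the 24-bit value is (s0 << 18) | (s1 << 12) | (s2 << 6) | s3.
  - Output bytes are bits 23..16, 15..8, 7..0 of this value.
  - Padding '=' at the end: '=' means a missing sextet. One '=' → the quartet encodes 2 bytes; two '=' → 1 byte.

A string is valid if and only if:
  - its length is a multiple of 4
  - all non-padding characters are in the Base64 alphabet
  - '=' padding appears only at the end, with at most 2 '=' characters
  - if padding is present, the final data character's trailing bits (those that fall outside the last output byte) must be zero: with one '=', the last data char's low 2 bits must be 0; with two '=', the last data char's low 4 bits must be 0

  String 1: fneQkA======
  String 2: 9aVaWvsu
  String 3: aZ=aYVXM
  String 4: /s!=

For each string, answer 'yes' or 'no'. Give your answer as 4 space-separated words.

Answer: no yes no no

Derivation:
String 1: 'fneQkA======' → invalid (6 pad chars (max 2))
String 2: '9aVaWvsu' → valid
String 3: 'aZ=aYVXM' → invalid (bad char(s): ['=']; '=' in middle)
String 4: '/s!=' → invalid (bad char(s): ['!'])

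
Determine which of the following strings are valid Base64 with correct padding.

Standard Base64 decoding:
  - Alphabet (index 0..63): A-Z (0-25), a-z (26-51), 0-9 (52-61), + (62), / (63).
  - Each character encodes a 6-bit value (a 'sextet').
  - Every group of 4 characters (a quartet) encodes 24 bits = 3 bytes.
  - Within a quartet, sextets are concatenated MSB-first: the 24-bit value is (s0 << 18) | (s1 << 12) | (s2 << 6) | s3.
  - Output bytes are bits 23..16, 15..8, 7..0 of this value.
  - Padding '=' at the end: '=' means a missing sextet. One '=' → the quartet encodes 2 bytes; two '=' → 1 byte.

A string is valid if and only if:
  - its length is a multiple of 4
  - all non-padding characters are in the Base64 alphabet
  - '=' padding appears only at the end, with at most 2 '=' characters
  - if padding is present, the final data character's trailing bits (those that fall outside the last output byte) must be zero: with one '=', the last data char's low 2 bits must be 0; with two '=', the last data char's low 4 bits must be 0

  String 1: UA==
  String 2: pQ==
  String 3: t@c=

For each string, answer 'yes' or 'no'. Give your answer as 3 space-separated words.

String 1: 'UA==' → valid
String 2: 'pQ==' → valid
String 3: 't@c=' → invalid (bad char(s): ['@'])

Answer: yes yes no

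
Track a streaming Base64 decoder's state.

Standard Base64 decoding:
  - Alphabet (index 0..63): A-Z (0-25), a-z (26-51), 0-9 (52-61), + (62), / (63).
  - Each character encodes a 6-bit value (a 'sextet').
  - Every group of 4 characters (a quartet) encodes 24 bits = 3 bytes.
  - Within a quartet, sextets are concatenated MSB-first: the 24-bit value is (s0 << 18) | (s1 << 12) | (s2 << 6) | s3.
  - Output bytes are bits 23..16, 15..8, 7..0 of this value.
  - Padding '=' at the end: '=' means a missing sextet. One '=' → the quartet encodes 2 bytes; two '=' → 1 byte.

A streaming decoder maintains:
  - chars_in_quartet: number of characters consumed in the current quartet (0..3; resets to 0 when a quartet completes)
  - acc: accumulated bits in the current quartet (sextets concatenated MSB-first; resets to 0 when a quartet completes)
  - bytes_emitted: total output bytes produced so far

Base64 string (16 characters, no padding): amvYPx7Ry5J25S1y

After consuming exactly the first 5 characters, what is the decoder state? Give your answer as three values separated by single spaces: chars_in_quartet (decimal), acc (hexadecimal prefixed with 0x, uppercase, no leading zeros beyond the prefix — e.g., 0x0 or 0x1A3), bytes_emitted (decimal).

After char 0 ('a'=26): chars_in_quartet=1 acc=0x1A bytes_emitted=0
After char 1 ('m'=38): chars_in_quartet=2 acc=0x6A6 bytes_emitted=0
After char 2 ('v'=47): chars_in_quartet=3 acc=0x1A9AF bytes_emitted=0
After char 3 ('Y'=24): chars_in_quartet=4 acc=0x6A6BD8 -> emit 6A 6B D8, reset; bytes_emitted=3
After char 4 ('P'=15): chars_in_quartet=1 acc=0xF bytes_emitted=3

Answer: 1 0xF 3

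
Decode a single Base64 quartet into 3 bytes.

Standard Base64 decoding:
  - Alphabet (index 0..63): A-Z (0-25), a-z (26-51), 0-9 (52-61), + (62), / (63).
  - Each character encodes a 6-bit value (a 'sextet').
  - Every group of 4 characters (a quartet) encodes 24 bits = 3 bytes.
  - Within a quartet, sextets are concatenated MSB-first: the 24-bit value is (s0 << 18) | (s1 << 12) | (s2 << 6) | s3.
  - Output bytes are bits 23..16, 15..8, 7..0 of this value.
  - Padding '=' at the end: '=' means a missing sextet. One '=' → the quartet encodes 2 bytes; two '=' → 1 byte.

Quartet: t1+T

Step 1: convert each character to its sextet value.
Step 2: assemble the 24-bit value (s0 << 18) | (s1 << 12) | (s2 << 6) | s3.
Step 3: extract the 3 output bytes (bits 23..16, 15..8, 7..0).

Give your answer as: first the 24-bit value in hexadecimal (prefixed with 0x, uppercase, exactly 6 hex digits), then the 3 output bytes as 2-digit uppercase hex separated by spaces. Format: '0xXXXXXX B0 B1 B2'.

Sextets: t=45, 1=53, +=62, T=19
24-bit: (45<<18) | (53<<12) | (62<<6) | 19
      = 0xB40000 | 0x035000 | 0x000F80 | 0x000013
      = 0xB75F93
Bytes: (v>>16)&0xFF=B7, (v>>8)&0xFF=5F, v&0xFF=93

Answer: 0xB75F93 B7 5F 93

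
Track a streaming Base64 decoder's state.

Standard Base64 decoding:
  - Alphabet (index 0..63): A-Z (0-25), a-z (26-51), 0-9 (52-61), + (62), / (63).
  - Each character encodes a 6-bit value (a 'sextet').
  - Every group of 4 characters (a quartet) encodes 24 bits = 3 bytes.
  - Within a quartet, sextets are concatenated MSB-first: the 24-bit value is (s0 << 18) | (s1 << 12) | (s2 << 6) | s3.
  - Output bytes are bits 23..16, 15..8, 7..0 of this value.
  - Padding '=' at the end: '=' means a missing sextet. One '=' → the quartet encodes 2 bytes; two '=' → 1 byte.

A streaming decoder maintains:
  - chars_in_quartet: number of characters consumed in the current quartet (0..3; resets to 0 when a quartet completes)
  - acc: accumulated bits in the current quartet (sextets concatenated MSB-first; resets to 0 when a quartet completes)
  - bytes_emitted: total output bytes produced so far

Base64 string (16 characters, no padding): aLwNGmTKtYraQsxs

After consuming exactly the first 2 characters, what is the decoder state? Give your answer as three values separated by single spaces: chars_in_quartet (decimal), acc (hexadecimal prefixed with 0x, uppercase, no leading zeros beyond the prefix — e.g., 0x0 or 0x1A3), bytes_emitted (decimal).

After char 0 ('a'=26): chars_in_quartet=1 acc=0x1A bytes_emitted=0
After char 1 ('L'=11): chars_in_quartet=2 acc=0x68B bytes_emitted=0

Answer: 2 0x68B 0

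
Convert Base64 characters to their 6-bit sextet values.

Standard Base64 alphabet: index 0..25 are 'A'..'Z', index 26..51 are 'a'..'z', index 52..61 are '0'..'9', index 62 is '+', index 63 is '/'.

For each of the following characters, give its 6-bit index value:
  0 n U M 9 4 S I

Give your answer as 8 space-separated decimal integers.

'0': 0..9 range, 52 + ord('0') − ord('0') = 52
'n': a..z range, 26 + ord('n') − ord('a') = 39
'U': A..Z range, ord('U') − ord('A') = 20
'M': A..Z range, ord('M') − ord('A') = 12
'9': 0..9 range, 52 + ord('9') − ord('0') = 61
'4': 0..9 range, 52 + ord('4') − ord('0') = 56
'S': A..Z range, ord('S') − ord('A') = 18
'I': A..Z range, ord('I') − ord('A') = 8

Answer: 52 39 20 12 61 56 18 8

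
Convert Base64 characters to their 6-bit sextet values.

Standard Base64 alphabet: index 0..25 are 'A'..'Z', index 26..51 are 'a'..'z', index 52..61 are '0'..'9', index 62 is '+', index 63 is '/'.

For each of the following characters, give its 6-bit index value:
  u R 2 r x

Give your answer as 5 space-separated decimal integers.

'u': a..z range, 26 + ord('u') − ord('a') = 46
'R': A..Z range, ord('R') − ord('A') = 17
'2': 0..9 range, 52 + ord('2') − ord('0') = 54
'r': a..z range, 26 + ord('r') − ord('a') = 43
'x': a..z range, 26 + ord('x') − ord('a') = 49

Answer: 46 17 54 43 49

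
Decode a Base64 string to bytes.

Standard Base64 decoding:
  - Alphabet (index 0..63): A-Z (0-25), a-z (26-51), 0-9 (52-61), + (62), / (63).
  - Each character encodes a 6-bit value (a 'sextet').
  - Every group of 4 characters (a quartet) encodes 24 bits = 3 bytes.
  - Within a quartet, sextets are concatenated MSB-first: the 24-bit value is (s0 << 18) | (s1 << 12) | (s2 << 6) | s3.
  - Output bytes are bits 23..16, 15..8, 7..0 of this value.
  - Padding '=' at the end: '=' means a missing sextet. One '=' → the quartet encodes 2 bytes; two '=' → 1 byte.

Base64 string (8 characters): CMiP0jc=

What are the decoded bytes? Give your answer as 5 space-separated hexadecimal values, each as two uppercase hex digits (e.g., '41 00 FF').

Answer: 08 C8 8F D2 37

Derivation:
After char 0 ('C'=2): chars_in_quartet=1 acc=0x2 bytes_emitted=0
After char 1 ('M'=12): chars_in_quartet=2 acc=0x8C bytes_emitted=0
After char 2 ('i'=34): chars_in_quartet=3 acc=0x2322 bytes_emitted=0
After char 3 ('P'=15): chars_in_quartet=4 acc=0x8C88F -> emit 08 C8 8F, reset; bytes_emitted=3
After char 4 ('0'=52): chars_in_quartet=1 acc=0x34 bytes_emitted=3
After char 5 ('j'=35): chars_in_quartet=2 acc=0xD23 bytes_emitted=3
After char 6 ('c'=28): chars_in_quartet=3 acc=0x348DC bytes_emitted=3
Padding '=': partial quartet acc=0x348DC -> emit D2 37; bytes_emitted=5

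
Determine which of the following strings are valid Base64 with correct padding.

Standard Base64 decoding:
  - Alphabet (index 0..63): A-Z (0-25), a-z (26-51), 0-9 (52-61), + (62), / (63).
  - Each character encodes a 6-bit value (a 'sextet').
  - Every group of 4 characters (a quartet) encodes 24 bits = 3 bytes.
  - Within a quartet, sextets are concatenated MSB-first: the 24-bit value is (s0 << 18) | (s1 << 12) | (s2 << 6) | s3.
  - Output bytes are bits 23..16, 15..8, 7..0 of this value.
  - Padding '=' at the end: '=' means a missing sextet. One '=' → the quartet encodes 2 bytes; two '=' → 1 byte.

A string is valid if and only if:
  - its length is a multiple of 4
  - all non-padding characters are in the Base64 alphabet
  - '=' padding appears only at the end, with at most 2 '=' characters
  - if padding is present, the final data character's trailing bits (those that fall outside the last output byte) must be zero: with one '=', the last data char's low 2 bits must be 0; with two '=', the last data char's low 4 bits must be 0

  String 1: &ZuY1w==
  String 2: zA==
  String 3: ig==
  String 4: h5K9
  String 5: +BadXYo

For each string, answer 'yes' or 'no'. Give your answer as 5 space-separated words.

Answer: no yes yes yes no

Derivation:
String 1: '&ZuY1w==' → invalid (bad char(s): ['&'])
String 2: 'zA==' → valid
String 3: 'ig==' → valid
String 4: 'h5K9' → valid
String 5: '+BadXYo' → invalid (len=7 not mult of 4)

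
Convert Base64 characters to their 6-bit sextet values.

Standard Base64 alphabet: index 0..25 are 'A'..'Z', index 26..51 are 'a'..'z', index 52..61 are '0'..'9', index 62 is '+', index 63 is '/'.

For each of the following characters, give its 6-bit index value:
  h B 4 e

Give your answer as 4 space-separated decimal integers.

Answer: 33 1 56 30

Derivation:
'h': a..z range, 26 + ord('h') − ord('a') = 33
'B': A..Z range, ord('B') − ord('A') = 1
'4': 0..9 range, 52 + ord('4') − ord('0') = 56
'e': a..z range, 26 + ord('e') − ord('a') = 30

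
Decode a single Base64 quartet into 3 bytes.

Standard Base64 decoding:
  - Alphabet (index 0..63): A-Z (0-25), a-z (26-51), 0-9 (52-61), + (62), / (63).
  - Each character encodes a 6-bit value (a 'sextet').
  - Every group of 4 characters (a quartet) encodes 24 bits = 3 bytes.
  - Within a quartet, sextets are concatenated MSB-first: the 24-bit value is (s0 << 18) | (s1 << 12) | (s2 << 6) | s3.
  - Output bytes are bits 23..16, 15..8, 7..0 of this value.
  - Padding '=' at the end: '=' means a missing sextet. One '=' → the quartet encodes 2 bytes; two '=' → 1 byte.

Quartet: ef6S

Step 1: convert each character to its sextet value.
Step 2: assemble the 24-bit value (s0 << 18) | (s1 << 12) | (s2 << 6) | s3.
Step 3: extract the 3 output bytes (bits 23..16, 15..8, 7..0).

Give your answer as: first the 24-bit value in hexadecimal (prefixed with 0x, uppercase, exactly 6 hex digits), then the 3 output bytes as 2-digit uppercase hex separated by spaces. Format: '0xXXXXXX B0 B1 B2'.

Answer: 0x79FE92 79 FE 92

Derivation:
Sextets: e=30, f=31, 6=58, S=18
24-bit: (30<<18) | (31<<12) | (58<<6) | 18
      = 0x780000 | 0x01F000 | 0x000E80 | 0x000012
      = 0x79FE92
Bytes: (v>>16)&0xFF=79, (v>>8)&0xFF=FE, v&0xFF=92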